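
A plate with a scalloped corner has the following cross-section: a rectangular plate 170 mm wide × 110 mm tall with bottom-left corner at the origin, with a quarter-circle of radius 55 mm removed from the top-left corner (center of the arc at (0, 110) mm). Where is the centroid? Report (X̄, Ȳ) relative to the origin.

X̄ = 93.97 mm, Ȳ = 50.39 mm

plate: A = 170 × 110 = 18700.00, centroid at (85.00, 55.00).
removed quarter-circle: A = −¼π·55² = -2375.83, centroid at (23.34, 86.66).
ΣA = 16324.17 mm²
ΣAX̄ = (18700.00)(85.00) + (-2375.83)(23.34) = 1534041.67 mm³
ΣAȲ = (18700.00)(55.00) + (-2375.83)(86.66) = 822617.09 mm³
X̄ = 1534041.67 / 16324.17 = 93.97 mm
Ȳ = 822617.09 / 16324.17 = 50.39 mm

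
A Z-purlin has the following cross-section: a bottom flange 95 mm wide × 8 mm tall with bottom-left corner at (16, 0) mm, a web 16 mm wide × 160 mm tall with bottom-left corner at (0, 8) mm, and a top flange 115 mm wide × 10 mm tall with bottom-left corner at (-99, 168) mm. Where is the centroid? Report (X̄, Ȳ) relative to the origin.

bottom flange: A = 95 × 8 = 760.00, centroid at (63.50, 4.00).
web: A = 16 × 160 = 2560.00, centroid at (8.00, 88.00).
top flange: A = 115 × 10 = 1150.00, centroid at (-41.50, 173.00).
ΣA = 4470.00 mm²
ΣAX̄ = (760.00)(63.50) + (2560.00)(8.00) + (1150.00)(-41.50) = 21015.00 mm³
ΣAȲ = (760.00)(4.00) + (2560.00)(88.00) + (1150.00)(173.00) = 427270.00 mm³
X̄ = 21015.00 / 4470.00 = 4.70 mm
Ȳ = 427270.00 / 4470.00 = 95.59 mm

X̄ = 4.70 mm, Ȳ = 95.59 mm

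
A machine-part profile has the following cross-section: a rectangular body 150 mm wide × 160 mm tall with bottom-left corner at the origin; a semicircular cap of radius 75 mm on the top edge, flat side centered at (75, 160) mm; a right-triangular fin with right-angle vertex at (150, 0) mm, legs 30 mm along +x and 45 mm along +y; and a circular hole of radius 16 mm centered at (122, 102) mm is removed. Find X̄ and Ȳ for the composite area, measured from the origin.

X̄ = 75.60 mm, Ȳ = 108.33 mm

Part | A | x̄ᵢ | ȳᵢ | A·x̄ᵢ | A·ȳᵢ
rectangular body | 24000.00 | 75.00 | 80.00 | 1800000.00 | 1920000.00
semicircular top | 8835.73 | 75.00 | 191.83 | 662679.70 | 1694966.69
triangular fin | 675.00 | 160.00 | 15.00 | 108000.00 | 10125.00
hole | -804.25 | 122.00 | 102.00 | -98118.22 | -82033.27
Σ | 32706.48 |  |  | 2472561.48 | 3543058.43
X̄ = 2472561.48 / 32706.48 = 75.60 mm
Ȳ = 3543058.43 / 32706.48 = 108.33 mm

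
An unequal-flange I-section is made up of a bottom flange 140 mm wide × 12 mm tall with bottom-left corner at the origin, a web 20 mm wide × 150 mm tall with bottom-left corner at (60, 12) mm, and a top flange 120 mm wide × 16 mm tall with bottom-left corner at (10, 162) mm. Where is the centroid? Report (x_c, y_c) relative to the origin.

bottom flange: A = 140 × 12 = 1680.00, centroid at (70.00, 6.00).
web: A = 20 × 150 = 3000.00, centroid at (70.00, 87.00).
top flange: A = 120 × 16 = 1920.00, centroid at (70.00, 170.00).
ΣA = 6600.00 mm²
ΣAx_c = (1680.00)(70.00) + (3000.00)(70.00) + (1920.00)(70.00) = 462000.00 mm³
ΣAy_c = (1680.00)(6.00) + (3000.00)(87.00) + (1920.00)(170.00) = 597480.00 mm³
x_c = 462000.00 / 6600.00 = 70.00 mm
y_c = 597480.00 / 6600.00 = 90.53 mm

x_c = 70.00 mm, y_c = 90.53 mm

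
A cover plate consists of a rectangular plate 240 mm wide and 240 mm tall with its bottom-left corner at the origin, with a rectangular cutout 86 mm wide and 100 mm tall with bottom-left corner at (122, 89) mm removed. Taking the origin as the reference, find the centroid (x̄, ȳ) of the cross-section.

plate: A = 240 × 240 = 57600.00, centroid at (120.00, 120.00).
hole: A = −(86 × 100) = -8600.00, centroid at (165.00, 139.00).
ΣA = 49000.00 mm²
ΣAx̄ = (57600.00)(120.00) + (-8600.00)(165.00) = 5493000.00 mm³
ΣAȳ = (57600.00)(120.00) + (-8600.00)(139.00) = 5716600.00 mm³
x̄ = 5493000.00 / 49000.00 = 112.10 mm
ȳ = 5716600.00 / 49000.00 = 116.67 mm

x̄ = 112.10 mm, ȳ = 116.67 mm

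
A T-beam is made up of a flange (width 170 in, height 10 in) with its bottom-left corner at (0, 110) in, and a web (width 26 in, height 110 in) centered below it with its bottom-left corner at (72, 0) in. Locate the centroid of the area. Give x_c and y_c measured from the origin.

x_c = 85.00 in, y_c = 77.37 in

web: A = 26 × 110 = 2860.00, centroid at (85.00, 55.00).
flange: A = 170 × 10 = 1700.00, centroid at (85.00, 115.00).
ΣA = 4560.00 in², ΣAx_c = 387600.00 in³, ΣAy_c = 352800.00 in³.
x_c = 387600.00/4560.00 = 85.00 in; y_c = 352800.00/4560.00 = 77.37 in.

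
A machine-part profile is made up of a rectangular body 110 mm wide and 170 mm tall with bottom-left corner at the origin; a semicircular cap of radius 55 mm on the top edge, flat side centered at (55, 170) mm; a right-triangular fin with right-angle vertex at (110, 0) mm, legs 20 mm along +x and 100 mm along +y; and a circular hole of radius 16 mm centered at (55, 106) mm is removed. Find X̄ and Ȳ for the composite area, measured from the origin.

X̄ = 57.61 mm, Ȳ = 103.87 mm

rectangular body: A = 110 × 170 = 18700.00, centroid at (55.00, 85.00).
semicircular top: A = ½π·55² = 4751.66, centroid at (55.00, 193.34).
triangular fin: A = ½·20·100 = 1000.00, centroid at (116.67, 33.33).
hole: A = −π·16² = -804.25, centroid at (55.00, 106.00).
ΣA = 23647.41 mm²
ΣAX̄ = (18700.00)(55.00) + (4751.66)(55.00) + (1000.00)(116.67) + (-804.25)(55.00) = 1362274.28 mm³
ΣAȲ = (18700.00)(85.00) + (4751.66)(193.34) + (1000.00)(33.33) + (-804.25)(106.00) = 2456281.75 mm³
X̄ = 1362274.28 / 23647.41 = 57.61 mm
Ȳ = 2456281.75 / 23647.41 = 103.87 mm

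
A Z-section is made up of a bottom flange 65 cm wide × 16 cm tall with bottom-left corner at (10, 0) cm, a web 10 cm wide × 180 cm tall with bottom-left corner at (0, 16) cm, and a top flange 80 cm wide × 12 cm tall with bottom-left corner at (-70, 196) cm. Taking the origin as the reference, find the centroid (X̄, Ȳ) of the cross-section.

X̄ = 6.42 cm, Ȳ = 103.43 cm

Part | A | x̄ᵢ | ȳᵢ | A·x̄ᵢ | A·ȳᵢ
bottom flange | 1040.00 | 42.50 | 8.00 | 44200.00 | 8320.00
web | 1800.00 | 5.00 | 106.00 | 9000.00 | 190800.00
top flange | 960.00 | -30.00 | 202.00 | -28800.00 | 193920.00
Σ | 3800.00 |  |  | 24400.00 | 393040.00
X̄ = 24400.00 / 3800.00 = 6.42 cm
Ȳ = 393040.00 / 3800.00 = 103.43 cm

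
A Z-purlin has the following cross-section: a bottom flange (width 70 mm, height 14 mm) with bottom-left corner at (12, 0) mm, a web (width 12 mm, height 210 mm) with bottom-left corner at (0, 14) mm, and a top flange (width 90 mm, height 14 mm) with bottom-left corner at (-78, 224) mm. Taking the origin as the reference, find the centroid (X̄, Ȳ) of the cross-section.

bottom flange: A = 70 × 14 = 980.00, centroid at (47.00, 7.00).
web: A = 12 × 210 = 2520.00, centroid at (6.00, 119.00).
top flange: A = 90 × 14 = 1260.00, centroid at (-33.00, 231.00).
ΣA = 4760.00 mm², ΣAX̄ = 19600.00 mm³, ΣAȲ = 597800.00 mm³.
X̄ = 19600.00/4760.00 = 4.12 mm; Ȳ = 597800.00/4760.00 = 125.59 mm.

X̄ = 4.12 mm, Ȳ = 125.59 mm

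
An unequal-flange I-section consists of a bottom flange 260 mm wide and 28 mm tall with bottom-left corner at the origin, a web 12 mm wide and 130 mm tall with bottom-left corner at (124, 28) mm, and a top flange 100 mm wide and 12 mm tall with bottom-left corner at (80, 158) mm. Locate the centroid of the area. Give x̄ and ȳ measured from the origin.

bottom flange: A = 260 × 28 = 7280.00, centroid at (130.00, 14.00).
web: A = 12 × 130 = 1560.00, centroid at (130.00, 93.00).
top flange: A = 100 × 12 = 1200.00, centroid at (130.00, 164.00).
ΣA = 10040.00 mm², ΣAx̄ = 1305200.00 mm³, ΣAȳ = 443800.00 mm³.
x̄ = 1305200.00/10040.00 = 130.00 mm; ȳ = 443800.00/10040.00 = 44.20 mm.

x̄ = 130.00 mm, ȳ = 44.20 mm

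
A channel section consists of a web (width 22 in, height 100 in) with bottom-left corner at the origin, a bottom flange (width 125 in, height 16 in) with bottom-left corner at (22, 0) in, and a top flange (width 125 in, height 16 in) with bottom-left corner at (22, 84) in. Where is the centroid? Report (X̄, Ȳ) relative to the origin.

web: A = 22 × 100 = 2200.00, centroid at (11.00, 50.00).
bottom flange: A = 125 × 16 = 2000.00, centroid at (84.50, 8.00).
top flange: A = 125 × 16 = 2000.00, centroid at (84.50, 92.00).
ΣA = 6200.00 in², ΣAX̄ = 362200.00 in³, ΣAȲ = 310000.00 in³.
X̄ = 362200.00/6200.00 = 58.42 in; Ȳ = 310000.00/6200.00 = 50.00 in.

X̄ = 58.42 in, Ȳ = 50.00 in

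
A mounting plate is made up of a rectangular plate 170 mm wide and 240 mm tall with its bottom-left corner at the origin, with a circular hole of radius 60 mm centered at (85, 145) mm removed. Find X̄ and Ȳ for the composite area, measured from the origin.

X̄ = 85.00 mm, Ȳ = 110.41 mm

plate: A = 170 × 240 = 40800.00, centroid at (85.00, 120.00).
hole: A = −π·60² = -11309.73, centroid at (85.00, 145.00).
ΣA = 29490.27 mm², ΣAX̄ = 2506672.65 mm³, ΣAȲ = 3256088.63 mm³.
X̄ = 2506672.65/29490.27 = 85.00 mm; Ȳ = 3256088.63/29490.27 = 110.41 mm.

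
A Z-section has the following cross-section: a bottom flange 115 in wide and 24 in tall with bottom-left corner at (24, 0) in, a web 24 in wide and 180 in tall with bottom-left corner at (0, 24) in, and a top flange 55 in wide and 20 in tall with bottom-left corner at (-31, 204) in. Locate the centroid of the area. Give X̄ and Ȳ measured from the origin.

Part | A | x̄ᵢ | ȳᵢ | A·x̄ᵢ | A·ȳᵢ
bottom flange | 2760.00 | 81.50 | 12.00 | 224940.00 | 33120.00
web | 4320.00 | 12.00 | 114.00 | 51840.00 | 492480.00
top flange | 1100.00 | -3.50 | 214.00 | -3850.00 | 235400.00
Σ | 8180.00 |  |  | 272930.00 | 761000.00
X̄ = 272930.00 / 8180.00 = 33.37 in
Ȳ = 761000.00 / 8180.00 = 93.03 in

X̄ = 33.37 in, Ȳ = 93.03 in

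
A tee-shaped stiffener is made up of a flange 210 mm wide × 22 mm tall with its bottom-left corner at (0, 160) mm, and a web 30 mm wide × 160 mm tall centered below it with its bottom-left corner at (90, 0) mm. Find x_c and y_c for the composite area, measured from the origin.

x_c = 105.00 mm, y_c = 124.63 mm

web: A = 30 × 160 = 4800.00, centroid at (105.00, 80.00).
flange: A = 210 × 22 = 4620.00, centroid at (105.00, 171.00).
ΣA = 9420.00 mm², ΣAx_c = 989100.00 mm³, ΣAy_c = 1174020.00 mm³.
x_c = 989100.00/9420.00 = 105.00 mm; y_c = 1174020.00/9420.00 = 124.63 mm.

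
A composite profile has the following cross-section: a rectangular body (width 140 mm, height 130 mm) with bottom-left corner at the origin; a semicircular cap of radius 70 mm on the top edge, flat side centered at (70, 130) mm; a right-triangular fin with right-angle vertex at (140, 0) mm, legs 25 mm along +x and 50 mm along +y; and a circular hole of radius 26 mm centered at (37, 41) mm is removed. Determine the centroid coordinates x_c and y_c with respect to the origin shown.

x_c = 74.88 mm, y_c = 95.73 mm

rectangular body: A = 140 × 130 = 18200.00, centroid at (70.00, 65.00).
semicircular top: A = ½π·70² = 7696.90, centroid at (70.00, 159.71).
triangular fin: A = ½·25·50 = 625.00, centroid at (148.33, 16.67).
hole: A = −π·26² = -2123.72, centroid at (37.00, 41.00).
ΣA = 24398.19 mm²
ΣAx_c = (18200.00)(70.00) + (7696.90)(70.00) + (625.00)(148.33) + (-2123.72)(37.00) = 1826913.96 mm³
ΣAy_c = (18200.00)(65.00) + (7696.90)(159.71) + (625.00)(16.67) + (-2123.72)(41.00) = 2335608.21 mm³
x_c = 1826913.96 / 24398.19 = 74.88 mm
y_c = 2335608.21 / 24398.19 = 95.73 mm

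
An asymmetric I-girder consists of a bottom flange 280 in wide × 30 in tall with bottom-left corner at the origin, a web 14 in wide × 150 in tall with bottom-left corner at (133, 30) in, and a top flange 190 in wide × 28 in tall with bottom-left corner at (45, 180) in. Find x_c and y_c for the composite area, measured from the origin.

bottom flange: A = 280 × 30 = 8400.00, centroid at (140.00, 15.00).
web: A = 14 × 150 = 2100.00, centroid at (140.00, 105.00).
top flange: A = 190 × 28 = 5320.00, centroid at (140.00, 194.00).
ΣA = 15820.00 in², ΣAx_c = 2214800.00 in³, ΣAy_c = 1378580.00 in³.
x_c = 2214800.00/15820.00 = 140.00 in; y_c = 1378580.00/15820.00 = 87.14 in.

x_c = 140.00 in, y_c = 87.14 in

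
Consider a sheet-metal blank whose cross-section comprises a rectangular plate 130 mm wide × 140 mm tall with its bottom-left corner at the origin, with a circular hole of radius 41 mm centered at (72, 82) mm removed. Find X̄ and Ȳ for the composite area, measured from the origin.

Part | A | x̄ᵢ | ȳᵢ | A·x̄ᵢ | A·ȳᵢ
plate | 18200.00 | 65.00 | 70.00 | 1183000.00 | 1274000.00
hole | -5281.02 | 72.00 | 82.00 | -380233.24 | -433043.41
Σ | 12918.98 |  |  | 802766.76 | 840956.59
X̄ = 802766.76 / 12918.98 = 62.14 mm
Ȳ = 840956.59 / 12918.98 = 65.09 mm

X̄ = 62.14 mm, Ȳ = 65.09 mm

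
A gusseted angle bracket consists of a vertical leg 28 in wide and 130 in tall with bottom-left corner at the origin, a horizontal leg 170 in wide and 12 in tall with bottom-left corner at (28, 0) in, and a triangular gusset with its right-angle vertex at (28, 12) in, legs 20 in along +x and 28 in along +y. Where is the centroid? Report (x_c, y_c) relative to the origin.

vertical leg: A = 28 × 130 = 3640.00, centroid at (14.00, 65.00).
horizontal leg: A = 170 × 12 = 2040.00, centroid at (113.00, 6.00).
gusset: A = ½·20·28 = 280.00, centroid at (34.67, 21.33).
ΣA = 5960.00 in²
ΣAx_c = (3640.00)(14.00) + (2040.00)(113.00) + (280.00)(34.67) = 291186.67 in³
ΣAy_c = (3640.00)(65.00) + (2040.00)(6.00) + (280.00)(21.33) = 254813.33 in³
x_c = 291186.67 / 5960.00 = 48.86 in
y_c = 254813.33 / 5960.00 = 42.75 in

x_c = 48.86 in, y_c = 42.75 in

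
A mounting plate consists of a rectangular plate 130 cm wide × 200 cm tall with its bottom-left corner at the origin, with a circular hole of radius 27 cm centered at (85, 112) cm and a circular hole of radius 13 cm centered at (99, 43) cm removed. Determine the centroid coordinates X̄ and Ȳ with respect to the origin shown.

X̄ = 62.25 cm, Ȳ = 100.12 cm

plate: A = 130 × 200 = 26000.00, centroid at (65.00, 100.00).
hole 1: A = −π·27² = -2290.22, centroid at (85.00, 112.00).
hole 2: A = −π·13² = -530.93, centroid at (99.00, 43.00).
ΣA = 23178.85 cm²
ΣAX̄ = (26000.00)(65.00) + (-2290.22)(85.00) + (-530.93)(99.00) = 1442769.22 cm³
ΣAȲ = (26000.00)(100.00) + (-2290.22)(112.00) + (-530.93)(43.00) = 2320665.29 cm³
X̄ = 1442769.22 / 23178.85 = 62.25 cm
Ȳ = 2320665.29 / 23178.85 = 100.12 cm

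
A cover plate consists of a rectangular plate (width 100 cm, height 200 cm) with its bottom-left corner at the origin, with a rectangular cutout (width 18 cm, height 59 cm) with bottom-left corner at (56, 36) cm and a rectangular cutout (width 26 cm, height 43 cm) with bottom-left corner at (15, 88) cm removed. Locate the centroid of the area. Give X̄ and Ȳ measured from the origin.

plate: A = 100 × 200 = 20000.00, centroid at (50.00, 100.00).
hole 1: A = −(18 × 59) = -1062.00, centroid at (65.00, 65.50).
hole 2: A = −(26 × 43) = -1118.00, centroid at (28.00, 109.50).
ΣA = 17820.00 cm², ΣAX̄ = 899666.00 cm³, ΣAȲ = 1808018.00 cm³.
X̄ = 899666.00/17820.00 = 50.49 cm; Ȳ = 1808018.00/17820.00 = 101.46 cm.

X̄ = 50.49 cm, Ȳ = 101.46 cm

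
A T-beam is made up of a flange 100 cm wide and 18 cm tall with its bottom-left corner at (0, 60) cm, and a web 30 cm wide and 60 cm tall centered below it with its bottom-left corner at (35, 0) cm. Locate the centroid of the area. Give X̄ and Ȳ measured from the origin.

X̄ = 50.00 cm, Ȳ = 49.50 cm

web: A = 30 × 60 = 1800.00, centroid at (50.00, 30.00).
flange: A = 100 × 18 = 1800.00, centroid at (50.00, 69.00).
ΣA = 3600.00 cm², ΣAX̄ = 180000.00 cm³, ΣAȲ = 178200.00 cm³.
X̄ = 180000.00/3600.00 = 50.00 cm; Ȳ = 178200.00/3600.00 = 49.50 cm.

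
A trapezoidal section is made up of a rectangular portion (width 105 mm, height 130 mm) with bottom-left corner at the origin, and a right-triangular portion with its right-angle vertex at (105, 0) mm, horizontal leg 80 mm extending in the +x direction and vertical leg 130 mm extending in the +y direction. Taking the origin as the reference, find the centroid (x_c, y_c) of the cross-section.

x_c = 74.34 mm, y_c = 59.02 mm

Part | A | x̄ᵢ | ȳᵢ | A·x̄ᵢ | A·ȳᵢ
rectangular portion | 13650.00 | 52.50 | 65.00 | 716625.00 | 887250.00
triangular portion | 5200.00 | 131.67 | 43.33 | 684666.67 | 225333.33
Σ | 18850.00 |  |  | 1401291.67 | 1112583.33
x_c = 1401291.67 / 18850.00 = 74.34 mm
y_c = 1112583.33 / 18850.00 = 59.02 mm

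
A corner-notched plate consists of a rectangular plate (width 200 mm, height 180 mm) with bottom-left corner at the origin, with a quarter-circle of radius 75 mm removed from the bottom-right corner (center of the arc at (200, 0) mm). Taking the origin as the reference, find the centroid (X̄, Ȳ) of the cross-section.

plate: A = 200 × 180 = 36000.00, centroid at (100.00, 90.00).
removed quarter-circle: A = −¼π·75² = -4417.86, centroid at (168.17, 31.83).
ΣA = 31582.14 mm², ΣAX̄ = 2857052.07 mm³, ΣAȲ = 3099375.00 mm³.
X̄ = 2857052.07/31582.14 = 90.46 mm; Ȳ = 3099375.00/31582.14 = 98.14 mm.

X̄ = 90.46 mm, Ȳ = 98.14 mm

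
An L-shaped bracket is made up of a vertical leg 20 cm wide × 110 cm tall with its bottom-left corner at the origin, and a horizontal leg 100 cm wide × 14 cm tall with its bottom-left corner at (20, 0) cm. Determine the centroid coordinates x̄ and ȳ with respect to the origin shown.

x̄ = 33.33 cm, ȳ = 36.33 cm

Part | A | x̄ᵢ | ȳᵢ | A·x̄ᵢ | A·ȳᵢ
vertical leg | 2200.00 | 10.00 | 55.00 | 22000.00 | 121000.00
horizontal leg | 1400.00 | 70.00 | 7.00 | 98000.00 | 9800.00
Σ | 3600.00 |  |  | 120000.00 | 130800.00
x̄ = 120000.00 / 3600.00 = 33.33 cm
ȳ = 130800.00 / 3600.00 = 36.33 cm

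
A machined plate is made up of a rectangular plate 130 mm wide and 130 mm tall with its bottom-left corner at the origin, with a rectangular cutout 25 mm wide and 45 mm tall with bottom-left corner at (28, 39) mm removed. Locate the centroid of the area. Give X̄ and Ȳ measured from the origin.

X̄ = 66.75 mm, Ȳ = 65.25 mm

plate: A = 130 × 130 = 16900.00, centroid at (65.00, 65.00).
hole: A = −(25 × 45) = -1125.00, centroid at (40.50, 61.50).
ΣA = 15775.00 mm², ΣAX̄ = 1052937.50 mm³, ΣAȲ = 1029312.50 mm³.
X̄ = 1052937.50/15775.00 = 66.75 mm; Ȳ = 1029312.50/15775.00 = 65.25 mm.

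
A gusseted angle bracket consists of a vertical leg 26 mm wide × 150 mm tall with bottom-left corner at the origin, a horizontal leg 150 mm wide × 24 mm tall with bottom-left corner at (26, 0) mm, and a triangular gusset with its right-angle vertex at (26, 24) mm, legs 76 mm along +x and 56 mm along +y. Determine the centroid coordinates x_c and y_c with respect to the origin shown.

x_c = 54.38 mm, y_c = 44.30 mm

vertical leg: A = 26 × 150 = 3900.00, centroid at (13.00, 75.00).
horizontal leg: A = 150 × 24 = 3600.00, centroid at (101.00, 12.00).
gusset: A = ½·76·56 = 2128.00, centroid at (51.33, 42.67).
ΣA = 9628.00 mm²
ΣAx_c = (3900.00)(13.00) + (3600.00)(101.00) + (2128.00)(51.33) = 523537.33 mm³
ΣAy_c = (3900.00)(75.00) + (3600.00)(12.00) + (2128.00)(42.67) = 426494.67 mm³
x_c = 523537.33 / 9628.00 = 54.38 mm
y_c = 426494.67 / 9628.00 = 44.30 mm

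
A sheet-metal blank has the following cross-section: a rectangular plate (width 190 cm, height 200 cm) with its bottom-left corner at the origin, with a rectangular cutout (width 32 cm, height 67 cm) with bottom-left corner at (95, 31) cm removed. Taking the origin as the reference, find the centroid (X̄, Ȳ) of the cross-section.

plate: A = 190 × 200 = 38000.00, centroid at (95.00, 100.00).
hole: A = −(32 × 67) = -2144.00, centroid at (111.00, 64.50).
ΣA = 35856.00 cm², ΣAX̄ = 3372016.00 cm³, ΣAȲ = 3661712.00 cm³.
X̄ = 3372016.00/35856.00 = 94.04 cm; Ȳ = 3661712.00/35856.00 = 102.12 cm.

X̄ = 94.04 cm, Ȳ = 102.12 cm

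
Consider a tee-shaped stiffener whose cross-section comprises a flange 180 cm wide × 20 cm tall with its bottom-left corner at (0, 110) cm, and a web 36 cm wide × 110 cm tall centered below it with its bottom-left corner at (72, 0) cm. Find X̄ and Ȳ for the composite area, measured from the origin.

Part | A | x̄ᵢ | ȳᵢ | A·x̄ᵢ | A·ȳᵢ
web | 3960.00 | 90.00 | 55.00 | 356400.00 | 217800.00
flange | 3600.00 | 90.00 | 120.00 | 324000.00 | 432000.00
Σ | 7560.00 |  |  | 680400.00 | 649800.00
X̄ = 680400.00 / 7560.00 = 90.00 cm
Ȳ = 649800.00 / 7560.00 = 85.95 cm

X̄ = 90.00 cm, Ȳ = 85.95 cm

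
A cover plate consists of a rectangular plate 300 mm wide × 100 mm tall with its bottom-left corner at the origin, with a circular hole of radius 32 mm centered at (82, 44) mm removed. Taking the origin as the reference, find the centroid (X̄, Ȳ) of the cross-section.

Part | A | x̄ᵢ | ȳᵢ | A·x̄ᵢ | A·ȳᵢ
plate | 30000.00 | 150.00 | 50.00 | 4500000.00 | 1500000.00
hole | -3216.99 | 82.00 | 44.00 | -263793.25 | -141547.60
Σ | 26783.01 |  |  | 4236206.75 | 1358452.40
X̄ = 4236206.75 / 26783.01 = 158.17 mm
Ȳ = 1358452.40 / 26783.01 = 50.72 mm

X̄ = 158.17 mm, Ȳ = 50.72 mm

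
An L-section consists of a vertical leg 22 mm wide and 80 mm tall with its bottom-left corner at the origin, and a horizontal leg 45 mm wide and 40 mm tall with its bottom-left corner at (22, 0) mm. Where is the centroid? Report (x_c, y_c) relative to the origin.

Part | A | x̄ᵢ | ȳᵢ | A·x̄ᵢ | A·ȳᵢ
vertical leg | 1760.00 | 11.00 | 40.00 | 19360.00 | 70400.00
horizontal leg | 1800.00 | 44.50 | 20.00 | 80100.00 | 36000.00
Σ | 3560.00 |  |  | 99460.00 | 106400.00
x_c = 99460.00 / 3560.00 = 27.94 mm
y_c = 106400.00 / 3560.00 = 29.89 mm

x_c = 27.94 mm, y_c = 29.89 mm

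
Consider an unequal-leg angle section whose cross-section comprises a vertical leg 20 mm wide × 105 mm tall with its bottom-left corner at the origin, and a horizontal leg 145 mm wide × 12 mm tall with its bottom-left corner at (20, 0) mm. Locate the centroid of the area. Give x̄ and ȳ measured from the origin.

vertical leg: A = 20 × 105 = 2100.00, centroid at (10.00, 52.50).
horizontal leg: A = 145 × 12 = 1740.00, centroid at (92.50, 6.00).
ΣA = 3840.00 mm², ΣAx̄ = 181950.00 mm³, ΣAȳ = 120690.00 mm³.
x̄ = 181950.00/3840.00 = 47.38 mm; ȳ = 120690.00/3840.00 = 31.43 mm.

x̄ = 47.38 mm, ȳ = 31.43 mm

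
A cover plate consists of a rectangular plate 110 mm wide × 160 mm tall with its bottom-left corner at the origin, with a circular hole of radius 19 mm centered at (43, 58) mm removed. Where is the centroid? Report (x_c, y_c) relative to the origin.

Part | A | x̄ᵢ | ȳᵢ | A·x̄ᵢ | A·ȳᵢ
plate | 17600.00 | 55.00 | 80.00 | 968000.00 | 1408000.00
hole | -1134.11 | 43.00 | 58.00 | -48766.94 | -65778.67
Σ | 16465.89 |  |  | 919233.06 | 1342221.33
x_c = 919233.06 / 16465.89 = 55.83 mm
y_c = 1342221.33 / 16465.89 = 81.52 mm

x_c = 55.83 mm, y_c = 81.52 mm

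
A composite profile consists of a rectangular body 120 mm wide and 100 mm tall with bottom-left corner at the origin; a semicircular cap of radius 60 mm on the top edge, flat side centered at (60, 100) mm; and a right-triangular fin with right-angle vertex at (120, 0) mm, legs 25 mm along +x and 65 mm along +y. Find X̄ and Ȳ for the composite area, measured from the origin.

Part | A | x̄ᵢ | ȳᵢ | A·x̄ᵢ | A·ȳᵢ
rectangular body | 12000.00 | 60.00 | 50.00 | 720000.00 | 600000.00
semicircular top | 5654.87 | 60.00 | 125.46 | 339292.01 | 709486.68
triangular fin | 812.50 | 128.33 | 21.67 | 104270.83 | 17604.17
Σ | 18467.37 |  |  | 1163562.84 | 1327090.84
X̄ = 1163562.84 / 18467.37 = 63.01 mm
Ȳ = 1327090.84 / 18467.37 = 71.86 mm

X̄ = 63.01 mm, Ȳ = 71.86 mm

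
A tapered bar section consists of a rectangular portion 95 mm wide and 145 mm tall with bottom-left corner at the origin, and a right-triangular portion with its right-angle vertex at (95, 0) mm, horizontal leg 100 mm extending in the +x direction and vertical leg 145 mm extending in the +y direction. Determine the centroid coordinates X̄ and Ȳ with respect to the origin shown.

Part | A | x̄ᵢ | ȳᵢ | A·x̄ᵢ | A·ȳᵢ
rectangular portion | 13775.00 | 47.50 | 72.50 | 654312.50 | 998687.50
triangular portion | 7250.00 | 128.33 | 48.33 | 930416.67 | 350416.67
Σ | 21025.00 |  |  | 1584729.17 | 1349104.17
X̄ = 1584729.17 / 21025.00 = 75.37 mm
Ȳ = 1349104.17 / 21025.00 = 64.17 mm

X̄ = 75.37 mm, Ȳ = 64.17 mm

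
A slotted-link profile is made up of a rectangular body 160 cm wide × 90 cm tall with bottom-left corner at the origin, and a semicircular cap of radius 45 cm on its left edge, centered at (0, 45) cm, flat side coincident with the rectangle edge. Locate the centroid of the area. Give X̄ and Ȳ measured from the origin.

rectangular body: A = 160 × 90 = 14400.00, centroid at (80.00, 45.00).
semicircular end: A = ½π·45² = 3180.86, centroid at (-19.10, 45.00).
ΣA = 17580.86 cm²
ΣAX̄ = (14400.00)(80.00) + (3180.86)(-19.10) = 1091250.00 cm³
ΣAȲ = (14400.00)(45.00) + (3180.86)(45.00) = 791138.82 cm³
X̄ = 1091250.00 / 17580.86 = 62.07 cm
Ȳ = 791138.82 / 17580.86 = 45.00 cm

X̄ = 62.07 cm, Ȳ = 45.00 cm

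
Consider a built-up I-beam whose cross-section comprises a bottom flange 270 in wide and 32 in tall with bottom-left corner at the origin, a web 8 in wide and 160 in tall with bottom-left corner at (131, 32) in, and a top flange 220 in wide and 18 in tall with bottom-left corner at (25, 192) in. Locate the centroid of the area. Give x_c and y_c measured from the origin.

bottom flange: A = 270 × 32 = 8640.00, centroid at (135.00, 16.00).
web: A = 8 × 160 = 1280.00, centroid at (135.00, 112.00).
top flange: A = 220 × 18 = 3960.00, centroid at (135.00, 201.00).
ΣA = 13880.00 in², ΣAx_c = 1873800.00 in³, ΣAy_c = 1077560.00 in³.
x_c = 1873800.00/13880.00 = 135.00 in; y_c = 1077560.00/13880.00 = 77.63 in.

x_c = 135.00 in, y_c = 77.63 in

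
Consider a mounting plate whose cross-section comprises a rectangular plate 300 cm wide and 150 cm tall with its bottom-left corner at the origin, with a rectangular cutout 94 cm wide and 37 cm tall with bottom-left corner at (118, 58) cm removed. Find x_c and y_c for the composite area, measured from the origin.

x_c = 148.74 cm, y_c = 74.87 cm

plate: A = 300 × 150 = 45000.00, centroid at (150.00, 75.00).
hole: A = −(94 × 37) = -3478.00, centroid at (165.00, 76.50).
ΣA = 41522.00 cm², ΣAx_c = 6176130.00 cm³, ΣAy_c = 3108933.00 cm³.
x_c = 6176130.00/41522.00 = 148.74 cm; y_c = 3108933.00/41522.00 = 74.87 cm.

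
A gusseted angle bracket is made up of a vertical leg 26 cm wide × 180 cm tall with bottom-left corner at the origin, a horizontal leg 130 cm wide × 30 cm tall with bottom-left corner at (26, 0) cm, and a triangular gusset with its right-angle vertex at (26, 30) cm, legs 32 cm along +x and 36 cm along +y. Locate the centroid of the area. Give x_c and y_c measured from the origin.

x_c = 47.71 cm, y_c = 55.03 cm

vertical leg: A = 26 × 180 = 4680.00, centroid at (13.00, 90.00).
horizontal leg: A = 130 × 30 = 3900.00, centroid at (91.00, 15.00).
gusset: A = ½·32·36 = 576.00, centroid at (36.67, 42.00).
ΣA = 9156.00 cm²
ΣAx_c = (4680.00)(13.00) + (3900.00)(91.00) + (576.00)(36.67) = 436860.00 cm³
ΣAy_c = (4680.00)(90.00) + (3900.00)(15.00) + (576.00)(42.00) = 503892.00 cm³
x_c = 436860.00 / 9156.00 = 47.71 cm
y_c = 503892.00 / 9156.00 = 55.03 cm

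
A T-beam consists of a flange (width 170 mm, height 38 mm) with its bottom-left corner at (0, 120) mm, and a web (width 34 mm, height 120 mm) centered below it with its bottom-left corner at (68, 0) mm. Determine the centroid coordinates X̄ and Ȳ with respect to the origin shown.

X̄ = 85.00 mm, Ȳ = 108.42 mm

web: A = 34 × 120 = 4080.00, centroid at (85.00, 60.00).
flange: A = 170 × 38 = 6460.00, centroid at (85.00, 139.00).
ΣA = 10540.00 mm²
ΣAX̄ = (4080.00)(85.00) + (6460.00)(85.00) = 895900.00 mm³
ΣAȲ = (4080.00)(60.00) + (6460.00)(139.00) = 1142740.00 mm³
X̄ = 895900.00 / 10540.00 = 85.00 mm
Ȳ = 1142740.00 / 10540.00 = 108.42 mm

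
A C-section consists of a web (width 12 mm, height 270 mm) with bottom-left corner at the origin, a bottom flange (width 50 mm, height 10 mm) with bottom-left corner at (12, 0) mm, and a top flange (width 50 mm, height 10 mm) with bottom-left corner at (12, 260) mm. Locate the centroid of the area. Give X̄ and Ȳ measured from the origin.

Part | A | x̄ᵢ | ȳᵢ | A·x̄ᵢ | A·ȳᵢ
web | 3240.00 | 6.00 | 135.00 | 19440.00 | 437400.00
bottom flange | 500.00 | 37.00 | 5.00 | 18500.00 | 2500.00
top flange | 500.00 | 37.00 | 265.00 | 18500.00 | 132500.00
Σ | 4240.00 |  |  | 56440.00 | 572400.00
X̄ = 56440.00 / 4240.00 = 13.31 mm
Ȳ = 572400.00 / 4240.00 = 135.00 mm

X̄ = 13.31 mm, Ȳ = 135.00 mm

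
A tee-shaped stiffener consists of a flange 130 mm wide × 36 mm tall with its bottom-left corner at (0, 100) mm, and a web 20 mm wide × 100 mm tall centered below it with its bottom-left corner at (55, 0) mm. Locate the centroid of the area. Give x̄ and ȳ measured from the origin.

x̄ = 65.00 mm, ȳ = 97.64 mm

Part | A | x̄ᵢ | ȳᵢ | A·x̄ᵢ | A·ȳᵢ
web | 2000.00 | 65.00 | 50.00 | 130000.00 | 100000.00
flange | 4680.00 | 65.00 | 118.00 | 304200.00 | 552240.00
Σ | 6680.00 |  |  | 434200.00 | 652240.00
x̄ = 434200.00 / 6680.00 = 65.00 mm
ȳ = 652240.00 / 6680.00 = 97.64 mm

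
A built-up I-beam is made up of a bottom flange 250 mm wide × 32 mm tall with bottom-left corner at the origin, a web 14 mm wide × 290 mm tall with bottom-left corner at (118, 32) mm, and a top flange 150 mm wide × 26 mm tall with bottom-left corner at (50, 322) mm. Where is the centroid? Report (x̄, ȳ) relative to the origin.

x̄ = 125.00 mm, ȳ = 134.91 mm

bottom flange: A = 250 × 32 = 8000.00, centroid at (125.00, 16.00).
web: A = 14 × 290 = 4060.00, centroid at (125.00, 177.00).
top flange: A = 150 × 26 = 3900.00, centroid at (125.00, 335.00).
ΣA = 15960.00 mm²
ΣAx̄ = (8000.00)(125.00) + (4060.00)(125.00) + (3900.00)(125.00) = 1995000.00 mm³
ΣAȳ = (8000.00)(16.00) + (4060.00)(177.00) + (3900.00)(335.00) = 2153120.00 mm³
x̄ = 1995000.00 / 15960.00 = 125.00 mm
ȳ = 2153120.00 / 15960.00 = 134.91 mm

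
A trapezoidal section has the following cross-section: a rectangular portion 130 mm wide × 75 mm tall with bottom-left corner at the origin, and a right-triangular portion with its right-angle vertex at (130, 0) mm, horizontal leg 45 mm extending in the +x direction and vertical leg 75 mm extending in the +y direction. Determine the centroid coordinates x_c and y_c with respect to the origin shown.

Part | A | x̄ᵢ | ȳᵢ | A·x̄ᵢ | A·ȳᵢ
rectangular portion | 9750.00 | 65.00 | 37.50 | 633750.00 | 365625.00
triangular portion | 1687.50 | 145.00 | 25.00 | 244687.50 | 42187.50
Σ | 11437.50 |  |  | 878437.50 | 407812.50
x_c = 878437.50 / 11437.50 = 76.80 mm
y_c = 407812.50 / 11437.50 = 35.66 mm

x_c = 76.80 mm, y_c = 35.66 mm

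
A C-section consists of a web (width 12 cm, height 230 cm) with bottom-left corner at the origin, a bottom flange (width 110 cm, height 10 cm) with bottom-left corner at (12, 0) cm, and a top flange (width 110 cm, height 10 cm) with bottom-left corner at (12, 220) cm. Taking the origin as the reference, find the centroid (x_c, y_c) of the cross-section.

x_c = 33.06 cm, y_c = 115.00 cm

web: A = 12 × 230 = 2760.00, centroid at (6.00, 115.00).
bottom flange: A = 110 × 10 = 1100.00, centroid at (67.00, 5.00).
top flange: A = 110 × 10 = 1100.00, centroid at (67.00, 225.00).
ΣA = 4960.00 cm²
ΣAx_c = (2760.00)(6.00) + (1100.00)(67.00) + (1100.00)(67.00) = 163960.00 cm³
ΣAy_c = (2760.00)(115.00) + (1100.00)(5.00) + (1100.00)(225.00) = 570400.00 cm³
x_c = 163960.00 / 4960.00 = 33.06 cm
y_c = 570400.00 / 4960.00 = 115.00 cm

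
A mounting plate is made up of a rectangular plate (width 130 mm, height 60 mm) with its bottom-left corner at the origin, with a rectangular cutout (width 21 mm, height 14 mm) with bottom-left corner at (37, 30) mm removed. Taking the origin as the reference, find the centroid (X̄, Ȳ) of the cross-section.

X̄ = 65.69 mm, Ȳ = 29.73 mm

Part | A | x̄ᵢ | ȳᵢ | A·x̄ᵢ | A·ȳᵢ
plate | 7800.00 | 65.00 | 30.00 | 507000.00 | 234000.00
hole | -294.00 | 47.50 | 37.00 | -13965.00 | -10878.00
Σ | 7506.00 |  |  | 493035.00 | 223122.00
X̄ = 493035.00 / 7506.00 = 65.69 mm
Ȳ = 223122.00 / 7506.00 = 29.73 mm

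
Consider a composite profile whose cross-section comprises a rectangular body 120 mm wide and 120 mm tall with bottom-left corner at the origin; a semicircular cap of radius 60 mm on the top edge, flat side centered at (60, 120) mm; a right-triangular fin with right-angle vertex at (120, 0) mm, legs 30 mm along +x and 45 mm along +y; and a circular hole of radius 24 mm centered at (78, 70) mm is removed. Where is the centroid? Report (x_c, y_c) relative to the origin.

x_c = 60.78 mm, y_c = 82.98 mm

Part | A | x̄ᵢ | ȳᵢ | A·x̄ᵢ | A·ȳᵢ
rectangular body | 14400.00 | 60.00 | 60.00 | 864000.00 | 864000.00
semicircular top | 5654.87 | 60.00 | 145.46 | 339292.01 | 822584.01
triangular fin | 675.00 | 130.00 | 15.00 | 87750.00 | 10125.00
hole | -1809.56 | 78.00 | 70.00 | -141145.47 | -126669.02
Σ | 18920.31 |  |  | 1149896.53 | 1570040.00
x_c = 1149896.53 / 18920.31 = 60.78 mm
y_c = 1570040.00 / 18920.31 = 82.98 mm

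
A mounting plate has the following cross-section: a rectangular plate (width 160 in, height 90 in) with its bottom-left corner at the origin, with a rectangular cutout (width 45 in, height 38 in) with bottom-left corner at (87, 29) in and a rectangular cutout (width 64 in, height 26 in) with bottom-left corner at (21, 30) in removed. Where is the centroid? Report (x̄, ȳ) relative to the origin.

plate: A = 160 × 90 = 14400.00, centroid at (80.00, 45.00).
hole 1: A = −(45 × 38) = -1710.00, centroid at (109.50, 48.00).
hole 2: A = −(64 × 26) = -1664.00, centroid at (53.00, 43.00).
ΣA = 11026.00 in², ΣAx̄ = 876563.00 in³, ΣAȳ = 494368.00 in³.
x̄ = 876563.00/11026.00 = 79.50 in; ȳ = 494368.00/11026.00 = 44.84 in.

x̄ = 79.50 in, ȳ = 44.84 in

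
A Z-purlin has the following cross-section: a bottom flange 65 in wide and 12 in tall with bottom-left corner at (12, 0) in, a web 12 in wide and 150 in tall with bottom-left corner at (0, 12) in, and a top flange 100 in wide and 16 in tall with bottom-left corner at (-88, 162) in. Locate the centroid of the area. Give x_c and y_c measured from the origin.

Part | A | x̄ᵢ | ȳᵢ | A·x̄ᵢ | A·ȳᵢ
bottom flange | 780.00 | 44.50 | 6.00 | 34710.00 | 4680.00
web | 1800.00 | 6.00 | 87.00 | 10800.00 | 156600.00
top flange | 1600.00 | -38.00 | 170.00 | -60800.00 | 272000.00
Σ | 4180.00 |  |  | -15290.00 | 433280.00
x_c = -15290.00 / 4180.00 = -3.66 in
y_c = 433280.00 / 4180.00 = 103.66 in

x_c = -3.66 in, y_c = 103.66 in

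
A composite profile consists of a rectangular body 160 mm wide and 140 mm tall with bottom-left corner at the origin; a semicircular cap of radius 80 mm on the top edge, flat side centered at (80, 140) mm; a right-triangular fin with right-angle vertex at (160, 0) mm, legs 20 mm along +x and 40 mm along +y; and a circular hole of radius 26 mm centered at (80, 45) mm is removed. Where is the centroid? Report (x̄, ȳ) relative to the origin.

rectangular body: A = 160 × 140 = 22400.00, centroid at (80.00, 70.00).
semicircular top: A = ½π·80² = 10053.10, centroid at (80.00, 173.95).
triangular fin: A = ½·20·40 = 400.00, centroid at (166.67, 13.33).
hole: A = −π·26² = -2123.72, centroid at (80.00, 45.00).
ΣA = 30729.38 mm²
ΣAx̄ = (22400.00)(80.00) + (10053.10)(80.00) + (400.00)(166.67) + (-2123.72)(80.00) = 2493017.06 mm³
ΣAȳ = (22400.00)(70.00) + (10053.10)(173.95) + (400.00)(13.33) + (-2123.72)(45.00) = 3226532.93 mm³
x̄ = 2493017.06 / 30729.38 = 81.13 mm
ȳ = 3226532.93 / 30729.38 = 105.00 mm

x̄ = 81.13 mm, ȳ = 105.00 mm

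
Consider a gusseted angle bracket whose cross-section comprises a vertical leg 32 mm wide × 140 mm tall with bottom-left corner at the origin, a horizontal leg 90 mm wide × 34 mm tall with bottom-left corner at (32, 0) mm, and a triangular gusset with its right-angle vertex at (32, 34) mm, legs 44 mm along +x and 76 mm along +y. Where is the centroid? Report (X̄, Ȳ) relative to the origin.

vertical leg: A = 32 × 140 = 4480.00, centroid at (16.00, 70.00).
horizontal leg: A = 90 × 34 = 3060.00, centroid at (77.00, 17.00).
gusset: A = ½·44·76 = 1672.00, centroid at (46.67, 59.33).
ΣA = 9212.00 mm²
ΣAX̄ = (4480.00)(16.00) + (3060.00)(77.00) + (1672.00)(46.67) = 385326.67 mm³
ΣAȲ = (4480.00)(70.00) + (3060.00)(17.00) + (1672.00)(59.33) = 464825.33 mm³
X̄ = 385326.67 / 9212.00 = 41.83 mm
Ȳ = 464825.33 / 9212.00 = 50.46 mm

X̄ = 41.83 mm, Ȳ = 50.46 mm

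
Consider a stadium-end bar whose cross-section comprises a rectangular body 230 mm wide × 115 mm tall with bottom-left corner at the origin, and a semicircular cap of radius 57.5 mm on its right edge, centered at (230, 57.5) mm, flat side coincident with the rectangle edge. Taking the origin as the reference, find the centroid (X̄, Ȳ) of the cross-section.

X̄ = 137.88 mm, Ȳ = 57.50 mm

Part | A | x̄ᵢ | ȳᵢ | A·x̄ᵢ | A·ȳᵢ
rectangular body | 26450.00 | 115.00 | 57.50 | 3041750.00 | 1520875.00
semicircular end | 5193.45 | 254.40 | 57.50 | 1321232.02 | 298623.11
Σ | 31643.45 |  |  | 4362982.02 | 1819498.11
X̄ = 4362982.02 / 31643.45 = 137.88 mm
Ȳ = 1819498.11 / 31643.45 = 57.50 mm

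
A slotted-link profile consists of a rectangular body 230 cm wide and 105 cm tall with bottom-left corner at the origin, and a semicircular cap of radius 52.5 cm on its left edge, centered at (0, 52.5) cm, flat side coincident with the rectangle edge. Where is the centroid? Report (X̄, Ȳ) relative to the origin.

rectangular body: A = 230 × 105 = 24150.00, centroid at (115.00, 52.50).
semicircular end: A = ½π·52.5² = 4329.51, centroid at (-22.28, 52.50).
ΣA = 28479.51 cm²
ΣAX̄ = (24150.00)(115.00) + (4329.51)(-22.28) = 2680781.25 cm³
ΣAȲ = (24150.00)(52.50) + (4329.51)(52.50) = 1495174.14 cm³
X̄ = 2680781.25 / 28479.51 = 94.13 cm
Ȳ = 1495174.14 / 28479.51 = 52.50 cm

X̄ = 94.13 cm, Ȳ = 52.50 cm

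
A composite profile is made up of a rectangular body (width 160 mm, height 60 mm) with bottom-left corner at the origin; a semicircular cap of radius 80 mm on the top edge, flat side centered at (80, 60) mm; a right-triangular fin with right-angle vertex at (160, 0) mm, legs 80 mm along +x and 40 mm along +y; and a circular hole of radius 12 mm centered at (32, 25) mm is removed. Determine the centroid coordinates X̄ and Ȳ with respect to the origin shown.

X̄ = 89.25 mm, Ȳ = 59.74 mm

Part | A | x̄ᵢ | ȳᵢ | A·x̄ᵢ | A·ȳᵢ
rectangular body | 9600.00 | 80.00 | 30.00 | 768000.00 | 288000.00
semicircular top | 10053.10 | 80.00 | 93.95 | 804247.72 | 944519.12
triangular fin | 1600.00 | 186.67 | 13.33 | 298666.67 | 21333.33
hole | -452.39 | 32.00 | 25.00 | -14476.46 | -11309.73
Σ | 20800.71 |  |  | 1856437.93 | 1242542.72
X̄ = 1856437.93 / 20800.71 = 89.25 mm
Ȳ = 1242542.72 / 20800.71 = 59.74 mm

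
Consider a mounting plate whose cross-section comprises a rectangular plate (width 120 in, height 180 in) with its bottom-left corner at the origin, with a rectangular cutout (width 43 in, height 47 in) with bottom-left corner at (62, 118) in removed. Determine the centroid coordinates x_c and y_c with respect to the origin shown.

x_c = 57.57 in, y_c = 84.68 in

Part | A | x̄ᵢ | ȳᵢ | A·x̄ᵢ | A·ȳᵢ
plate | 21600.00 | 60.00 | 90.00 | 1296000.00 | 1944000.00
hole | -2021.00 | 83.50 | 141.50 | -168753.50 | -285971.50
Σ | 19579.00 |  |  | 1127246.50 | 1658028.50
x_c = 1127246.50 / 19579.00 = 57.57 in
y_c = 1658028.50 / 19579.00 = 84.68 in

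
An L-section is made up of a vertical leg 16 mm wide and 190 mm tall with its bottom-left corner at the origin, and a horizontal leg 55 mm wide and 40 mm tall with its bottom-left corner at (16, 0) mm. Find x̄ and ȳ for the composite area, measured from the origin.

Part | A | x̄ᵢ | ȳᵢ | A·x̄ᵢ | A·ȳᵢ
vertical leg | 3040.00 | 8.00 | 95.00 | 24320.00 | 288800.00
horizontal leg | 2200.00 | 43.50 | 20.00 | 95700.00 | 44000.00
Σ | 5240.00 |  |  | 120020.00 | 332800.00
x̄ = 120020.00 / 5240.00 = 22.90 mm
ȳ = 332800.00 / 5240.00 = 63.51 mm

x̄ = 22.90 mm, ȳ = 63.51 mm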